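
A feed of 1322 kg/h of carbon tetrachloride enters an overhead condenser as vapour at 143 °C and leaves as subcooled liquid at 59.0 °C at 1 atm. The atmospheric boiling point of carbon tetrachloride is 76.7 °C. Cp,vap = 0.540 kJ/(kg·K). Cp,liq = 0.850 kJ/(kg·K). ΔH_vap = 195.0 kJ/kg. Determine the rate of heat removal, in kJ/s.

vapour 143→76.7 °C: -35.802 kJ/kg
condensation at 76.7 °C: -195 kJ/kg
liquid 76.7→59.0 °C: -15.045 kJ/kg
Δh = -35.802 + -195 + -15.045 = -245.85 kJ/kg
Q = ṁ·Δh = 1322 kg/h × -245.85 kJ/kg = -325010 kJ/h
|Q| = 90.28 kW

Q_c = 90.3 kJ/s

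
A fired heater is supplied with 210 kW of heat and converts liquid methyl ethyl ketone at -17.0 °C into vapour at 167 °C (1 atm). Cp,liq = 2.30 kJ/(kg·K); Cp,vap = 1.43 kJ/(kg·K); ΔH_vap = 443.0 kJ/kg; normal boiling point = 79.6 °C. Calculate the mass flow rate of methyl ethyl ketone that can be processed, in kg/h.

ṁ = 957 kg/h

Δh = 2.30×(79.6−-17.0) + 443.0 + 1.43×(167−79.6) = 790.16 kJ/kg
Q = 210 kW = 210 kJ/s = 756000 kJ/h
ṁ = Q/Δh = 756000 / 790.16 = 956.77 kg/h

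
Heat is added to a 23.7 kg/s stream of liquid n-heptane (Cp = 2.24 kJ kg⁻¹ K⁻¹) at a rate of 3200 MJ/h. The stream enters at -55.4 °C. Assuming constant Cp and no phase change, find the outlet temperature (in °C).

T_out = -38.7 °C

Q = 3200 MJ/h = 888.89 kJ/s
ΔT = Q/(ṁ·Cp) = 888.89/(23.7×2.24) = 16.744 K
T_out = -55.4 + 16.744 = -38.656 °C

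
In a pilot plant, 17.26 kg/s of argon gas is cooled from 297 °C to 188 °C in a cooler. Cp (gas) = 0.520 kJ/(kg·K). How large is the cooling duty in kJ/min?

Q_c = 58700 kJ/min

Q = ṁ·Cp·ΔT = 17.26 × 0.520 × (188 − 297) = -978.3 kJ/s
Cooling duty = 58698 kJ/min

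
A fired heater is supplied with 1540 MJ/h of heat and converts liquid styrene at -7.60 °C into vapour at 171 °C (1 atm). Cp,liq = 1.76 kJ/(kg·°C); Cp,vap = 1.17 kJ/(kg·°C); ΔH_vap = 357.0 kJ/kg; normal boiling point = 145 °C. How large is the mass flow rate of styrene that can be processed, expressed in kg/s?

ṁ = 0.652 kg/s

Δh = 1.76×(145−-7.60) + 357.0 + 1.17×(171−145) = 656 kJ/kg
Q = 1540 MJ/h = 427.78 kJ/s = 427.78 kJ/s
ṁ = Q/Δh = 427.78 / 656 = 0.6521 kg/s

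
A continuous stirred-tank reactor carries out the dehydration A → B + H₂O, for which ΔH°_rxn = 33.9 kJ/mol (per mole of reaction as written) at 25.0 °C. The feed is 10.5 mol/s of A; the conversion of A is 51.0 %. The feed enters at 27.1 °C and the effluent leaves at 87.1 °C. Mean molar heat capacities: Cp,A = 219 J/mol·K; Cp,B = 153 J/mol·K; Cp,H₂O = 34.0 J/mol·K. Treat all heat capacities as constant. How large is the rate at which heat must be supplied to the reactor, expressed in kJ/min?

Extent of reaction ξ = 0.510 × 10.5 = 5.355 mol/s
Reaction term: ξ·ΔH°_rxn = 5.355 × 33.9 = 181.53 kJ/s
Sensible, feed 27.1→25 °C: -4.829 kJ/s
Outlet flows (mol/s): A 5.145, B 5.355, H₂O 5.355
Sensible, products 25→87.1 °C: 132.16 kJ/s
Q = ΔH = 308.86 kJ/s = 308.86 kW
Heat supplied = 18532 kJ/min

Q_in = 18500 kJ/min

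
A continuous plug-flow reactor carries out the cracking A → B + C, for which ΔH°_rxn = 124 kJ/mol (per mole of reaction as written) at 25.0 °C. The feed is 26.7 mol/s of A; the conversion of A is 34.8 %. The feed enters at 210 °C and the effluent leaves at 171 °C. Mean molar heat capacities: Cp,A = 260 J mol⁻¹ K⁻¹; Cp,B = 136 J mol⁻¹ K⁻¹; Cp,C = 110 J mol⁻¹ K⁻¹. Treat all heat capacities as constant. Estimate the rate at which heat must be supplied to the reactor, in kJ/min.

Q_in = 51700 kJ/min

Extent of reaction ξ = 0.348 × 26.7 = 9.2916 mol/s
Reaction term: ξ·ΔH°_rxn = 9.2916 × 124 = 1152.2 kJ/s
Sensible, feed 210→25 °C: -1284.3 kJ/s
Outlet flows (mol/s): A 17.408, B 9.2916, C 9.2916
Sensible, products 25→171 °C: 994.54 kJ/s
Q = ΔH = 862.43 kJ/s = 862.43 kW
Heat supplied = 51746 kJ/min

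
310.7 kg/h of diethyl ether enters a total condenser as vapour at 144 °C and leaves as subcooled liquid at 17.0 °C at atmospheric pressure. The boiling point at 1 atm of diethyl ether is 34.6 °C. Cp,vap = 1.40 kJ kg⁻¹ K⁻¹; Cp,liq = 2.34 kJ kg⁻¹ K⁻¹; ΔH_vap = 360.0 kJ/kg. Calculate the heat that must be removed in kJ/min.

vapour 144→34.6 °C: -153.16 kJ/kg
condensation at 34.6 °C: -360 kJ/kg
liquid 34.6→17.0 °C: -41.184 kJ/kg
Δh = -153.16 + -360 + -41.184 = -554.34 kJ/kg
Q = ṁ·Δh = 310.7 kg/h × -554.34 kJ/kg = -172230 kJ/h
|Q| = 47.843 kW = 2870.6 kJ/min

Q_c = 2870 kJ/min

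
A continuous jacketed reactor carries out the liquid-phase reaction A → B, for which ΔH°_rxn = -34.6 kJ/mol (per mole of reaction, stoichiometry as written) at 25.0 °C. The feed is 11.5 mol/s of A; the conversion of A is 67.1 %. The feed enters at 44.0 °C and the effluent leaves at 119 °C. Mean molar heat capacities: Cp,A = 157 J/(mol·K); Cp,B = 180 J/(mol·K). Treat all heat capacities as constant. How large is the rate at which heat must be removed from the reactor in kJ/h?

Q_out = 414000 kJ/h

Extent of reaction ξ = 0.671 × 11.5 = 7.7165 mol/s
Reaction term: ξ·ΔH°_rxn = 7.7165 × -34.6 = -266.99 kJ/s
Sensible, feed 44.0→25 °C: -34.304 kJ/s
Outlet flows (mol/s): A 3.7835, B 7.7165
Sensible, products 25→119 °C: 186.4 kJ/s
Q = ΔH = -114.9 kJ/s = -114.9 kW
Heat removed = 413620 kJ/h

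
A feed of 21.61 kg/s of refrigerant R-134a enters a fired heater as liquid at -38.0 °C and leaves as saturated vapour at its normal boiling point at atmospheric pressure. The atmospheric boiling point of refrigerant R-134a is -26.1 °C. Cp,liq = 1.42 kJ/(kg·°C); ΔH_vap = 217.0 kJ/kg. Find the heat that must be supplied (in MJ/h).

Q = 18200 MJ/h

liquid -38.0→-26.1 °C: 16.898 kJ/kg
vaporisation at -26.1 °C: 217 kJ/kg
Δh = 16.898 + 217 = 233.9 kJ/kg
Q = ṁ·Δh = 21.61 kg/s × 233.9 kJ/kg = 5054.5 kJ/s
|Q| = 5054.5 kW = 18196 MJ/h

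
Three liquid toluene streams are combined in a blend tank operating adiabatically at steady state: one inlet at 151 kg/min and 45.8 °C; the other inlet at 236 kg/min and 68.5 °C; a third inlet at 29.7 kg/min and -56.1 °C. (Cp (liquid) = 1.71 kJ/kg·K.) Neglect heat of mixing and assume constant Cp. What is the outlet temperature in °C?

T_out = 51.4 °C

Energy balance with Q = 0: Σ ṁᵢCp,ᵢ(T_out − Tᵢ) = 0
Σ ṁᵢCp,ᵢTᵢ = 151×1.71×45.8 + 236×1.71×68.5 + 29.7×1.71×-56.1 = 36621
Σ ṁᵢCp,ᵢ = 151×1.71 + 236×1.71 + 29.7×1.71 = 712.56
T_out = 36621 / 712.56 = 51.393 °C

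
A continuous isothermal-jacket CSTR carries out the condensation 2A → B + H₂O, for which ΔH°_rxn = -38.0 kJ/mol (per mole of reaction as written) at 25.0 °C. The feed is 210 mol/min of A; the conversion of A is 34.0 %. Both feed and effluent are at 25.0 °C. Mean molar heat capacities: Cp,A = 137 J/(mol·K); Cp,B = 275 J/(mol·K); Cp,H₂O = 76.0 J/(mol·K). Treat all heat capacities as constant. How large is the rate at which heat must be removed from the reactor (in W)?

Extent of reaction ξ = 0.340 × 210 / 2 = 35.7 mol/min
Reaction term: ξ·ΔH°_rxn = 35.7 × -38.0 = -1356.6 kJ/min
Q = ΔH = -1356.6 kJ/min = -22.61 kW
Heat removed = 22610 W

Q_out = 22600 W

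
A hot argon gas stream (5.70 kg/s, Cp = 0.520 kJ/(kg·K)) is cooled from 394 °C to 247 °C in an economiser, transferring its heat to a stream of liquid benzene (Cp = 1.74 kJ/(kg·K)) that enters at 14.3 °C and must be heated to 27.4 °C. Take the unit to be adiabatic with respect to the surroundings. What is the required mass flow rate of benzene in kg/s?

Heat released by hot stream: Q = 5.70 × 0.520 × (394 − 247) = 435.71 kJ/s
Energy balance on cold side (adiabatic exchanger): Q = ṁ_c·Cp_c·(T_c,out − T_c,in)
ṁ_c = 435.71 / [1.74 × (27.4 − 14.3)] = 19.115 kg/s

ṁ_c = 19.1 kg/s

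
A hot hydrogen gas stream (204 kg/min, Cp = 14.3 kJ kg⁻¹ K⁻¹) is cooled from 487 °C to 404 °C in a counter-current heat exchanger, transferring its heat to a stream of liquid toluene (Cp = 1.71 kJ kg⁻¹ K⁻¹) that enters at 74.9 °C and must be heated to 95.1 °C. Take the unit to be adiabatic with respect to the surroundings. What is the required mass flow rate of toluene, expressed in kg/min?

Heat released by hot stream: Q = 204 × 14.3 × (487 − 404) = 242130 kJ/min
Energy balance on cold side (adiabatic exchanger): Q = ṁ_c·Cp_c·(T_c,out − T_c,in)
ṁ_c = 242130 / [1.71 × (95.1 − 74.9)] = 7009.7 kg/min

ṁ_c = 7010 kg/min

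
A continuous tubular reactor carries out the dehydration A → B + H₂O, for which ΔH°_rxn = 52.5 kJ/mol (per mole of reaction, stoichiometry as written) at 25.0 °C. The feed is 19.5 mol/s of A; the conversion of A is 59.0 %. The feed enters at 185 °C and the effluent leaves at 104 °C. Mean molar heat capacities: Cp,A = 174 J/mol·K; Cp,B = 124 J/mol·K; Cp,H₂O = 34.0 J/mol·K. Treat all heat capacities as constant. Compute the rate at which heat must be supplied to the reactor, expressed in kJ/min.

Q_in = 18900 kJ/min

Extent of reaction ξ = 0.590 × 19.5 = 11.505 mol/s
Reaction term: ξ·ΔH°_rxn = 11.505 × 52.5 = 604.01 kJ/s
Sensible, feed 185→25 °C: -542.88 kJ/s
Outlet flows (mol/s): A 7.995, B 11.505, H₂O 11.505
Sensible, products 25→104 °C: 253.5 kJ/s
Q = ΔH = 314.64 kJ/s = 314.64 kW
Heat supplied = 18878 kJ/min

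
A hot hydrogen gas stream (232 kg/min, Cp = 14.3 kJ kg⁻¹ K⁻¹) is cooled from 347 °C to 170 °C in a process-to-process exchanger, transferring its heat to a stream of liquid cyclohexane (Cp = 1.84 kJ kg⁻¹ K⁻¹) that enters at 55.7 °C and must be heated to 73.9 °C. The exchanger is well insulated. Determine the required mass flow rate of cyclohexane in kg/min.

Heat released by hot stream: Q = 232 × 14.3 × (347 − 170) = 587220 kJ/min
Energy balance on cold side (adiabatic exchanger): Q = ṁ_c·Cp_c·(T_c,out − T_c,in)
ṁ_c = 587220 / [1.84 × (73.9 − 55.7)] = 17535 kg/min

ṁ_c = 17500 kg/min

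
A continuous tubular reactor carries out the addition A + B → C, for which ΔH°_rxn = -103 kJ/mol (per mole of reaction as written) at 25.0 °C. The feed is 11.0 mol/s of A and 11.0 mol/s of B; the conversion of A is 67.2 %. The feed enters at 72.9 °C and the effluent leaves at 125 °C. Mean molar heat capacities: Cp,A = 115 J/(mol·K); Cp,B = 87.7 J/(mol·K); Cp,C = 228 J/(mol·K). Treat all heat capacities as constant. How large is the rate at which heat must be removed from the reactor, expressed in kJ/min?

Extent of reaction ξ = 0.672 × 11.0 = 7.392 mol/s
Reaction term: ξ·ΔH°_rxn = 7.392 × -103 = -761.38 kJ/s
Sensible, feed 72.9→25 °C: -106.8 kJ/s
Outlet flows (mol/s): A 3.608, B 3.608, C 7.392
Sensible, products 25→125 °C: 241.67 kJ/s
Q = ΔH = -626.51 kJ/s = -626.51 kW
Heat removed = 37590 kJ/min

Q_out = 37600 kJ/min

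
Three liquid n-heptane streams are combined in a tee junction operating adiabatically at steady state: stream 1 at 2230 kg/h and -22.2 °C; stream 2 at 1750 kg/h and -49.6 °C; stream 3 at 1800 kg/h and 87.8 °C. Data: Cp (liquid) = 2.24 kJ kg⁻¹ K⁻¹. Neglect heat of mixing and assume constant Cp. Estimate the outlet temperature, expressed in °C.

T_out = 3.76 °C

Energy balance with Q = 0: Σ ṁᵢCp,ᵢ(T_out − Tᵢ) = 0
T_out = Σ ṁᵢCp,ᵢTᵢ / Σ ṁᵢCp,ᵢ
      = 48684 / 12947 = 3.7602 °C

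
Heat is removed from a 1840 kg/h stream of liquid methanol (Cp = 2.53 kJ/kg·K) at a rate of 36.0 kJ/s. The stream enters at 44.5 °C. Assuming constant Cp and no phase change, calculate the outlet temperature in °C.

Q = 36.0 kJ/s = 129600 kJ/h
ΔT = Q/(ṁ·Cp) = 129600/(1840×2.53) = 27.84 K
T_out = 44.5 − 27.84 = 16.66 °C

T_out = 16.7 °C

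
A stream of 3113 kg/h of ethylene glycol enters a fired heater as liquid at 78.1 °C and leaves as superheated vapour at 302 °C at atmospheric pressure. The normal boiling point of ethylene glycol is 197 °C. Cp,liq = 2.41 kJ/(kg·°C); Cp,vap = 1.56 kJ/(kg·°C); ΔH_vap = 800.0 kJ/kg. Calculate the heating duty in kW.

liquid 78.1→197 °C: 286.55 kJ/kg
vaporisation at 197 °C: 800 kJ/kg
vapour 197→302 °C: 163.8 kJ/kg
Δh = 286.55 + 800 + 163.8 = 1250.3 kJ/kg
Q = ṁ·Δh = 3113 kg/h × 1250.3 kJ/kg = 3.8923e+06 kJ/h
|Q| = 1081.2 kW

Q = 1080 kW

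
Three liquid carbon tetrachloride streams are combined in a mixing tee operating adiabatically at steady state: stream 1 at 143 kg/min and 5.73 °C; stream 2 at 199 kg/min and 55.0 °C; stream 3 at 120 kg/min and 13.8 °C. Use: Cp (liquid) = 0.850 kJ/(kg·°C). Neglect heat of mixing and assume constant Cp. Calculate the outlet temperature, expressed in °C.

Energy balance with Q = 0: Σ ṁᵢCp,ᵢ(T_out − Tᵢ) = 0
Σ ṁᵢCp,ᵢTᵢ = 143×0.850×5.73 + 199×0.850×55.0 + 120×0.850×13.8 = 11407
Σ ṁᵢCp,ᵢ = 143×0.850 + 199×0.850 + 120×0.850 = 392.7
T_out = 11407 / 392.7 = 29.048 °C

T_out = 29.0 °C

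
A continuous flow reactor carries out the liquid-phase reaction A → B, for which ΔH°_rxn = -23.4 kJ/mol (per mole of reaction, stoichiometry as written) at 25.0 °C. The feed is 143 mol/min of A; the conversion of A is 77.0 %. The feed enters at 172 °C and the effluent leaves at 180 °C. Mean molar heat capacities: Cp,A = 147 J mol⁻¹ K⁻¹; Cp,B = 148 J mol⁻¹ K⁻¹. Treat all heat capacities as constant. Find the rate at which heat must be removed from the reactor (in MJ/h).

Extent of reaction ξ = 0.770 × 143 = 110.11 mol/min
Reaction term: ξ·ΔH°_rxn = 110.11 × -23.4 = -2576.6 kJ/min
Sensible, feed 172→25 °C: -3090.1 kJ/min
Outlet flows (mol/min): A 32.89, B 110.11
Sensible, products 25→180 °C: 3275.3 kJ/min
Q = ΔH = -2391.3 kJ/min = -39.856 kW
Heat removed = 143.48 MJ/h

Q_out = 143 MJ/h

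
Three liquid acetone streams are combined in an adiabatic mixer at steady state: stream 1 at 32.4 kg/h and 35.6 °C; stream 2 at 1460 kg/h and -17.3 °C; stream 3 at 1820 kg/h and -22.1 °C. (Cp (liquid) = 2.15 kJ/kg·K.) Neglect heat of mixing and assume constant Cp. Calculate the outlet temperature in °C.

T_out = -19.4 °C

No heat crosses the boundary, so H_out = H_in.
T_out = Σ ṁᵢCp,ᵢTᵢ / Σ ṁᵢCp,ᵢ
      = -138300 / 7121.7 = -19.42 °C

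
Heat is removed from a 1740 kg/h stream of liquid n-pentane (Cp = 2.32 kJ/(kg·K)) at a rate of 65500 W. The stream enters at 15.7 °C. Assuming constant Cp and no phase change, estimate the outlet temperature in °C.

T_out = -42.7 °C

Q = 65500 W = 235800 kJ/h
ΔT = Q/(ṁ·Cp) = 235800/(1740×2.32) = 58.413 K
T_out = 15.7 − 58.413 = -42.713 °C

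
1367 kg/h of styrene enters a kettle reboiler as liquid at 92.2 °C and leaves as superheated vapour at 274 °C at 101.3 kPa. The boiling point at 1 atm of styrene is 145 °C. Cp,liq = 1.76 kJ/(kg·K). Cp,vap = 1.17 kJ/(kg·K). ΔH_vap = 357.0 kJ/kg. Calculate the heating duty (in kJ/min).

Q = 13700 kJ/min

liquid 92.2→145 °C: 92.928 kJ/kg
vaporisation at 145 °C: 357 kJ/kg
vapour 145→274 °C: 150.93 kJ/kg
Δh = 92.928 + 357 + 150.93 = 600.86 kJ/kg
Q = ṁ·Δh = 1367 kg/h × 600.86 kJ/kg = 821370 kJ/h
|Q| = 228.16 kW = 13690 kJ/min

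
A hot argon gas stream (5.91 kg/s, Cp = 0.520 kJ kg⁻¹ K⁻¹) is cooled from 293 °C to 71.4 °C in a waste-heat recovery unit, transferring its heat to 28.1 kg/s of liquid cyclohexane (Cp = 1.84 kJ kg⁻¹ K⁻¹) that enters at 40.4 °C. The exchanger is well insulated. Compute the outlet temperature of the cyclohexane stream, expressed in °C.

T_c,out = 53.6 °C

Heat released by hot stream: Q = 5.91 × 0.520 × (293 − 71.4) = 681.02 kJ/s
Energy balance on cold side (adiabatic exchanger): Q = ṁ_c·Cp_c·(T_c,out − T_c,in)
T_c,out = 40.4 + 681.02/(28.1 × 1.84) = 53.572 °C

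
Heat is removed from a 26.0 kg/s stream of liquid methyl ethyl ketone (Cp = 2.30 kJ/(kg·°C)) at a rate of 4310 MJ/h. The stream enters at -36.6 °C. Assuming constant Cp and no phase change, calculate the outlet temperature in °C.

Q = 4310 MJ/h = 1197.2 kJ/s
ΔT = Q/(ṁ·Cp) = 1197.2/(26.0×2.30) = 20.02 K
T_out = -36.6 − 20.02 = -56.62 °C

T_out = -56.6 °C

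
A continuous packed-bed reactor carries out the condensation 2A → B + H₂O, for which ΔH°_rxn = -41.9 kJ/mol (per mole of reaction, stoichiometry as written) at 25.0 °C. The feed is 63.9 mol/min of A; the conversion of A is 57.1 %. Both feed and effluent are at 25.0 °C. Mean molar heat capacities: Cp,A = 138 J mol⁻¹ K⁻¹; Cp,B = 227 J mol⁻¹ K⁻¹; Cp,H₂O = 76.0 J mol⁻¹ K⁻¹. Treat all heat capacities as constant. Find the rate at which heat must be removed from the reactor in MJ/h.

Extent of reaction ξ = 0.571 × 63.9 / 2 = 18.243 mol/min
Reaction term: ξ·ΔH°_rxn = 18.243 × -41.9 = -764.4 kJ/min
Q = ΔH = -764.4 kJ/min = -12.74 kW
Heat removed = 45.864 MJ/h

Q_out = 45.9 MJ/h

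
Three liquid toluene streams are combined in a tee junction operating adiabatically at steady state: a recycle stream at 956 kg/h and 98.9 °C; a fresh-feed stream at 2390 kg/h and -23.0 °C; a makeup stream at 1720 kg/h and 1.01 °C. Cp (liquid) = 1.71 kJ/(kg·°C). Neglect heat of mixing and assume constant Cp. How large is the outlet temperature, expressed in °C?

Energy balance with Q = 0: Σ ṁᵢCp,ᵢ(T_out − Tᵢ) = 0
Σ ṁᵢCp,ᵢTᵢ = 956×1.71×98.9 + 2390×1.71×-23.0 + 1720×1.71×1.01 = 70650
Σ ṁᵢCp,ᵢ = 956×1.71 + 2390×1.71 + 1720×1.71 = 8662.9
T_out = 70650 / 8662.9 = 8.1555 °C

T_out = 8.16 °C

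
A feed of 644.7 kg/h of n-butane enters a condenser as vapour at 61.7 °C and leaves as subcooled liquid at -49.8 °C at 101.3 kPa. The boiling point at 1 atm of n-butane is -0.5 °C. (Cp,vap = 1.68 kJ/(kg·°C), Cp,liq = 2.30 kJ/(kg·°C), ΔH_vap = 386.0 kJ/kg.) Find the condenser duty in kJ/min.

Q_c = 6490 kJ/min

vapour 61.7→-0.5 °C: -104.5 kJ/kg
condensation at -0.5 °C: -386 kJ/kg
liquid -0.5→-49.8 °C: -113.39 kJ/kg
Δh = -104.5 + -386 + -113.39 = -603.89 kJ/kg
Q = ṁ·Δh = 644.7 kg/h × -603.89 kJ/kg = -389330 kJ/h
|Q| = 108.15 kW = 6488.8 kJ/min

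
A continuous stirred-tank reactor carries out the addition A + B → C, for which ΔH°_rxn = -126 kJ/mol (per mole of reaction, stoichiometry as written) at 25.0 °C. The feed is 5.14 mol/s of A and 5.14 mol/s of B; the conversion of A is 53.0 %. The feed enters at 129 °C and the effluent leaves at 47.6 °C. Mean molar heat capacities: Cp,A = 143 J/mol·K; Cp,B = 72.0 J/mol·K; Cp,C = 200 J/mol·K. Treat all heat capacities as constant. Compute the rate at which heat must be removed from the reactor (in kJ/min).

Extent of reaction ξ = 0.530 × 5.14 = 2.7242 mol/s
Reaction term: ξ·ΔH°_rxn = 2.7242 × -126 = -343.25 kJ/s
Sensible, feed 129→25 °C: -114.93 kJ/s
Outlet flows (mol/s): A 2.4158, B 2.4158, C 2.7242
Sensible, products 25→47.6 °C: 24.052 kJ/s
Q = ΔH = -434.13 kJ/s = -434.13 kW
Heat removed = 26048 kJ/min

Q_out = 26000 kJ/min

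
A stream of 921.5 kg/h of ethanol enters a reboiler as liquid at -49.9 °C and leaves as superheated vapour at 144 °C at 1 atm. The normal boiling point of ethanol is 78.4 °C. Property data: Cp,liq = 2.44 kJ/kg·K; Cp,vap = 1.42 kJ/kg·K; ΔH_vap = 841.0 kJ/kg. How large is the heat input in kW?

liquid -49.9→78.4 °C: 313.05 kJ/kg
vaporisation at 78.4 °C: 841 kJ/kg
vapour 78.4→144 °C: 93.152 kJ/kg
Δh = 313.05 + 841 + 93.152 = 1247.2 kJ/kg
Q = ṁ·Δh = 921.5 kg/h × 1247.2 kJ/kg = 1.1493e+06 kJ/h
|Q| = 319.25 kW

Q = 319 kW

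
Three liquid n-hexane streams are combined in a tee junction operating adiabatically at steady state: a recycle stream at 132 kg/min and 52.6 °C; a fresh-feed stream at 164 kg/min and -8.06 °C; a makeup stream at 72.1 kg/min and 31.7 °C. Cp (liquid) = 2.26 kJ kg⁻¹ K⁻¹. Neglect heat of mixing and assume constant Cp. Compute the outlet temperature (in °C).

T_out = 21.5 °C

Adiabatic, steady state ⇒ Σ ṁᵢCp,ᵢ(T_out − Tᵢ) = 0
T_out = Σ ṁᵢCp,ᵢTᵢ / Σ ṁᵢCp,ᵢ
      = 17870 / 831.91 = 21.48 °C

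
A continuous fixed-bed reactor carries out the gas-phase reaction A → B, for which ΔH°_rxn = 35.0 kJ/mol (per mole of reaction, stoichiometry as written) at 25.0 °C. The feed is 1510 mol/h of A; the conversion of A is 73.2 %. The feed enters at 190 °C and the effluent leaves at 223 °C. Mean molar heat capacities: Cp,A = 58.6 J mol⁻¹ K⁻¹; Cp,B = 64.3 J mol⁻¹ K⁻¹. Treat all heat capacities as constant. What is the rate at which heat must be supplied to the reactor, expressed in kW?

Q_in = 11.9 kW

Extent of reaction ξ = 0.732 × 1510 = 1105.3 mol/h
Reaction term: ξ·ΔH°_rxn = 1105.3 × 35.0 = 38686 kJ/h
Sensible, feed 190→25 °C: -14600 kJ/h
Outlet flows (mol/h): A 404.68, B 1105.3
Sensible, products 25→223 °C: 18768 kJ/h
Q = ΔH = 42854 kJ/h = 11.904 kW
Heat supplied = 11.904 kW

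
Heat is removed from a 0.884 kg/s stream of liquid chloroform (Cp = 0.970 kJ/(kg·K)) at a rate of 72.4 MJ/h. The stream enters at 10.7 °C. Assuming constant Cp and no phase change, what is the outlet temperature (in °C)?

Q = 72.4 MJ/h = 20.111 kJ/s
ΔT = Q/(ṁ·Cp) = 20.111/(0.884×0.970) = 23.454 K
T_out = 10.7 − 23.454 = -12.754 °C

T_out = -12.8 °C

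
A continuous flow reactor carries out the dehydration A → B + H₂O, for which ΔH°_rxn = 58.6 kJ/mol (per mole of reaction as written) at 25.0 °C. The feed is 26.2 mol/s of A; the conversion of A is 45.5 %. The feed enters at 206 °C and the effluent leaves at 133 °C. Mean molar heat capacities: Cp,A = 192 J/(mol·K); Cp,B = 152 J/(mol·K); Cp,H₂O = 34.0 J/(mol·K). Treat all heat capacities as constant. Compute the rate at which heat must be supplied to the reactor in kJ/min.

Q_in = 19400 kJ/min

Extent of reaction ξ = 0.455 × 26.2 = 11.921 mol/s
Reaction term: ξ·ΔH°_rxn = 11.921 × 58.6 = 698.57 kJ/s
Sensible, feed 206→25 °C: -910.5 kJ/s
Outlet flows (mol/s): A 14.279, B 11.921, H₂O 11.921
Sensible, products 25→133 °C: 535.56 kJ/s
Q = ΔH = 323.63 kJ/s = 323.63 kW
Heat supplied = 19418 kJ/min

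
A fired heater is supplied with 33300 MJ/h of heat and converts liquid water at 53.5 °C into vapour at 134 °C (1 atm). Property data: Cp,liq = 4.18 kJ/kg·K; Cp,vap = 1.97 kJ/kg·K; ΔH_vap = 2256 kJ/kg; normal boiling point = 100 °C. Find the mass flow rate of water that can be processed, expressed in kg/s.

ṁ = 3.67 kg/s

Δh = 4.18×(100−53.5) + 2256 + 1.97×(134−100) = 2517.3 kJ/kg
Q = 33300 MJ/h = 9250 kJ/s = 9250 kJ/s
ṁ = Q/Δh = 9250 / 2517.3 = 3.6745 kg/s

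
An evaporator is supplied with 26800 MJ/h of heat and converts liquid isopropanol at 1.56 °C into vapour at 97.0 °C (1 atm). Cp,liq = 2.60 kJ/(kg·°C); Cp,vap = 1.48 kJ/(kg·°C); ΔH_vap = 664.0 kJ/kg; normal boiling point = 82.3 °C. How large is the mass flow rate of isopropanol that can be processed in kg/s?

ṁ = 8.31 kg/s

Δh = 2.60×(82.3−1.56) + 664.0 + 1.48×(97.0−82.3) = 895.68 kJ/kg
Q = 26800 MJ/h = 7444.4 kJ/s = 7444.4 kJ/s
ṁ = Q/Δh = 7444.4 / 895.68 = 8.3115 kg/s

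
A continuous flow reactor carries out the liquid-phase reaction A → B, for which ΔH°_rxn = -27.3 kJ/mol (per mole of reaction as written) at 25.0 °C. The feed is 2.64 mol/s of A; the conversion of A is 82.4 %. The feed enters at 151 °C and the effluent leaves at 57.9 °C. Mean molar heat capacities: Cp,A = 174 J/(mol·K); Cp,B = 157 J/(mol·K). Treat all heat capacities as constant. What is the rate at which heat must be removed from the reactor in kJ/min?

Extent of reaction ξ = 0.824 × 2.64 = 2.1754 mol/s
Reaction term: ξ·ΔH°_rxn = 2.1754 × -27.3 = -59.387 kJ/s
Sensible, feed 151→25 °C: -57.879 kJ/s
Outlet flows (mol/s): A 0.46464, B 2.1754
Sensible, products 25→57.9 °C: 13.896 kJ/s
Q = ΔH = -103.37 kJ/s = -103.37 kW
Heat removed = 6202.2 kJ/min

Q_out = 6200 kJ/min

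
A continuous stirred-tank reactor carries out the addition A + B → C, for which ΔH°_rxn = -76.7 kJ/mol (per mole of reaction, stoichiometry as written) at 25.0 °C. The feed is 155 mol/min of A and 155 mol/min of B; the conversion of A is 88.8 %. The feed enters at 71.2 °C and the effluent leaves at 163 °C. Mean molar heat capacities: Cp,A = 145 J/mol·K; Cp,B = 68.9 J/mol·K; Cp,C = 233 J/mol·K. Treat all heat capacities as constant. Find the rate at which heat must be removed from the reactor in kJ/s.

Q_out = 119 kJ/s

Extent of reaction ξ = 0.888 × 155 = 137.64 mol/min
Reaction term: ξ·ΔH°_rxn = 137.64 × -76.7 = -10557 kJ/min
Sensible, feed 71.2→25 °C: -1531.7 kJ/min
Outlet flows (mol/min): A 17.36, B 17.36, C 137.64
Sensible, products 25→163 °C: 4938.1 kJ/min
Q = ΔH = -7150.6 kJ/min = -119.18 kW
Heat removed = 119.18 kJ/s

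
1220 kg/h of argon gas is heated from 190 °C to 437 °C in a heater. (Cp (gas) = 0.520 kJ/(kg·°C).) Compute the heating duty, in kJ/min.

Q = ṁ·Cp·ΔT = 1220 × 0.520 × (437 − 190) = 156700 kJ/h
Converting: 156700 / 3600 s = 43.527 kW
Heating duty = 2611.6 kJ/min

Q = 2610 kJ/min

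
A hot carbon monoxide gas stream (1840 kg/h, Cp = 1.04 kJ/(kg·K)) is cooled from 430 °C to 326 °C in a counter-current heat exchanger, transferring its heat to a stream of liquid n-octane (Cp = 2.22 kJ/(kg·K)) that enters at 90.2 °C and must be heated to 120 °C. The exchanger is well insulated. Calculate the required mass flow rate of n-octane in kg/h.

Heat released by hot stream: Q = 1840 × 1.04 × (430 − 326) = 199010 kJ/h
Energy balance on cold side (adiabatic exchanger): Q = ṁ_c·Cp_c·(T_c,out − T_c,in)
ṁ_c = 199010 / [2.22 × (120 − 90.2)] = 3008.3 kg/h

ṁ_c = 3010 kg/h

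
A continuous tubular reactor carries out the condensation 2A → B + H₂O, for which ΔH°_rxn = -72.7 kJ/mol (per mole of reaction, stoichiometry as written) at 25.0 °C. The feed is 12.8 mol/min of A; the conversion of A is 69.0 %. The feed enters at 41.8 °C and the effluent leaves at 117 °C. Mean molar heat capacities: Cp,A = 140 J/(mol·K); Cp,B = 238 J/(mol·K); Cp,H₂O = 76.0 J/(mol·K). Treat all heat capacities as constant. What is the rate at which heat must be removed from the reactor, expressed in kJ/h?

Q_out = 10300 kJ/h

Extent of reaction ξ = 0.690 × 12.8 / 2 = 4.416 mol/min
Reaction term: ξ·ΔH°_rxn = 4.416 × -72.7 = -321.04 kJ/min
Sensible, feed 41.8→25 °C: -30.106 kJ/min
Outlet flows (mol/min): A 3.968, B 4.416, H₂O 4.416
Sensible, products 25→117 °C: 178.68 kJ/min
Q = ΔH = -172.47 kJ/min = -2.8745 kW
Heat removed = 10348 kJ/h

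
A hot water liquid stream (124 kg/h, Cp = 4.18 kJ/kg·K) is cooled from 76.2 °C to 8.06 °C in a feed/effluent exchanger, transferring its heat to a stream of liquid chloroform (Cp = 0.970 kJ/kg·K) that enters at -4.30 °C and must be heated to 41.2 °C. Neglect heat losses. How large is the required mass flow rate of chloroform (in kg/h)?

Heat released by hot stream: Q = 124 × 4.18 × (76.2 − 8.06) = 35318 kJ/h
Energy balance on cold side (adiabatic exchanger): Q = ṁ_c·Cp_c·(T_c,out − T_c,in)
ṁ_c = 35318 / [0.970 × (41.2 − -4.30)] = 800.23 kg/h

ṁ_c = 800 kg/h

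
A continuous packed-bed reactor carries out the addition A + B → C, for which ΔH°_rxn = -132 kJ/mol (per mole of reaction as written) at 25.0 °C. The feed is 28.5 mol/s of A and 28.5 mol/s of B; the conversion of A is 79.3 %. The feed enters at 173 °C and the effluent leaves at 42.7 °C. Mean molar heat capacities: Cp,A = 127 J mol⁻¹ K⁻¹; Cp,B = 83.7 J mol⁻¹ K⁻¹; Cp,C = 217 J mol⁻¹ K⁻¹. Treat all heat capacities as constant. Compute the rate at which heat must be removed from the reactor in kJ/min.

Q_out = 226000 kJ/min

Extent of reaction ξ = 0.793 × 28.5 = 22.601 mol/s
Reaction term: ξ·ΔH°_rxn = 22.601 × -132 = -2983.3 kJ/s
Sensible, feed 173→25 °C: -888.73 kJ/s
Outlet flows (mol/s): A 5.8995, B 5.8995, C 22.601
Sensible, products 25→42.7 °C: 108.81 kJ/s
Q = ΔH = -3763.2 kJ/s = -3763.2 kW
Heat removed = 225790 kJ/min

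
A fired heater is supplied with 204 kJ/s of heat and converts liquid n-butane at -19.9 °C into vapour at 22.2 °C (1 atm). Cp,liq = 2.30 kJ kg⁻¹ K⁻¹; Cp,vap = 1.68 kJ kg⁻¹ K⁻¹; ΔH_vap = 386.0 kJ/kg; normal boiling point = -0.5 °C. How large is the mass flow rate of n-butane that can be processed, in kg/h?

ṁ = 1570 kg/h

Δh = 2.30×(-0.5−-19.9) + 386.0 + 1.68×(22.2−-0.5) = 468.76 kJ/kg
Q = 204 kJ/s = 204 kJ/s = 734400 kJ/h
ṁ = Q/Δh = 734400 / 468.76 = 1566.7 kg/h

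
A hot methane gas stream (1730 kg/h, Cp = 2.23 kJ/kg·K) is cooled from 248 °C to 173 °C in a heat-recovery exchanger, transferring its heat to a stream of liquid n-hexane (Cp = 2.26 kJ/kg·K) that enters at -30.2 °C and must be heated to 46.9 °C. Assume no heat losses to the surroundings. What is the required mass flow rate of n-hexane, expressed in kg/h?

Heat released by hot stream: Q = 1730 × 2.23 × (248 − 173) = 289340 kJ/h
Energy balance on cold side (adiabatic exchanger): Q = ṁ_c·Cp_c·(T_c,out − T_c,in)
ṁ_c = 289340 / [2.26 × (46.9 − -30.2)] = 1660.5 kg/h

ṁ_c = 1660 kg/h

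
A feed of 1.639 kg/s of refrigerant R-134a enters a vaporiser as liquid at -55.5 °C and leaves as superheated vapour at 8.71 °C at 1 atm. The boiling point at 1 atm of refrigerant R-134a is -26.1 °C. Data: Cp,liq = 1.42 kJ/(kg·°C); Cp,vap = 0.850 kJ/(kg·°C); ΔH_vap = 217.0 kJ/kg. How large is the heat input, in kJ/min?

liquid -55.5→-26.1 °C: 41.748 kJ/kg
vaporisation at -26.1 °C: 217 kJ/kg
vapour -26.1→8.71 °C: 29.588 kJ/kg
Δh = 41.748 + 217 + 29.588 = 288.34 kJ/kg
Q = ṁ·Δh = 1.639 kg/s × 288.34 kJ/kg = 472.58 kJ/s
|Q| = 472.58 kW = 28355 kJ/min

Q = 28400 kJ/min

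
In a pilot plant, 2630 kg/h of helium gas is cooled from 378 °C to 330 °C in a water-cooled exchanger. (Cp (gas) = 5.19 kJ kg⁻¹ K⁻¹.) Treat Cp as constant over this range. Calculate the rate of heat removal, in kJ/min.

Q_c = 10900 kJ/min

Q = ṁ·Cp·ΔT = 2630 × 5.19 × (330 − 378) = -655190 kJ/h
Converting: 655190 / 3600 s = 182 kW
Cooling duty = 10920 kJ/min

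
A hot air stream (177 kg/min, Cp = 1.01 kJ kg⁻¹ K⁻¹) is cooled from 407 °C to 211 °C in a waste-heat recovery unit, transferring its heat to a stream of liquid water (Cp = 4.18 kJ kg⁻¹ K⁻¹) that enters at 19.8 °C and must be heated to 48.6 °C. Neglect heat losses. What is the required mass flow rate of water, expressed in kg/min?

ṁ_c = 291 kg/min

Heat released by hot stream: Q = 177 × 1.01 × (407 − 211) = 35039 kJ/min
Energy balance on cold side (adiabatic exchanger): Q = ṁ_c·Cp_c·(T_c,out − T_c,in)
ṁ_c = 35039 / [4.18 × (48.6 − 19.8)] = 291.06 kg/min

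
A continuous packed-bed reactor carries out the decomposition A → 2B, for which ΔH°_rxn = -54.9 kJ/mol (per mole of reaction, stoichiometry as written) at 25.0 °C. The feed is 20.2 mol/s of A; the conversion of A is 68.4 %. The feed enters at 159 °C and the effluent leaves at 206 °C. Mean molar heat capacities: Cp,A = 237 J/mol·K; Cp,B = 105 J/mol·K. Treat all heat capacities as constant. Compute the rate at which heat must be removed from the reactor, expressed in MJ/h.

Extent of reaction ξ = 0.684 × 20.2 = 13.817 mol/s
Reaction term: ξ·ΔH°_rxn = 13.817 × -54.9 = -758.54 kJ/s
Sensible, feed 159→25 °C: -641.51 kJ/s
Outlet flows (mol/s): A 6.3832, B 27.634
Sensible, products 25→206 °C: 799 kJ/s
Q = ΔH = -601.06 kJ/s = -601.06 kW
Heat removed = 2163.8 MJ/h

Q_out = 2160 MJ/h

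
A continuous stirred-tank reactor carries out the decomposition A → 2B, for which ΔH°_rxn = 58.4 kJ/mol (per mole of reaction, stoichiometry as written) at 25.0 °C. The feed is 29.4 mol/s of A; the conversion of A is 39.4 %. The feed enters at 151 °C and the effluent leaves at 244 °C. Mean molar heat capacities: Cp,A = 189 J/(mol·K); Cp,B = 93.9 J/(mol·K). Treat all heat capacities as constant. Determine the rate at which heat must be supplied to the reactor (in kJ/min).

Q_in = 71400 kJ/min

Extent of reaction ξ = 0.394 × 29.4 = 11.584 mol/s
Reaction term: ξ·ΔH°_rxn = 11.584 × 58.4 = 676.48 kJ/s
Sensible, feed 151→25 °C: -700.13 kJ/s
Outlet flows (mol/s): A 17.816, B 23.167
Sensible, products 25→244 °C: 1213.9 kJ/s
Q = ΔH = 1190.2 kJ/s = 1190.2 kW
Heat supplied = 71412 kJ/min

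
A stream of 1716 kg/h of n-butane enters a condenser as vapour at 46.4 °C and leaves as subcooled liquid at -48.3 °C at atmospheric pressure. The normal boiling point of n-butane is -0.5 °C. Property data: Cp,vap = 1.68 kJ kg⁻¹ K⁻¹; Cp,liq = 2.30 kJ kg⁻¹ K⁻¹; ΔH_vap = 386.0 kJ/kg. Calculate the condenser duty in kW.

Q_c = 274 kW

vapour 46.4→-0.5 °C: -78.792 kJ/kg
condensation at -0.5 °C: -386 kJ/kg
liquid -0.5→-48.3 °C: -109.94 kJ/kg
Δh = -78.792 + -386 + -109.94 = -574.73 kJ/kg
Q = ṁ·Δh = 1716 kg/h × -574.73 kJ/kg = -986240 kJ/h
|Q| = 273.96 kW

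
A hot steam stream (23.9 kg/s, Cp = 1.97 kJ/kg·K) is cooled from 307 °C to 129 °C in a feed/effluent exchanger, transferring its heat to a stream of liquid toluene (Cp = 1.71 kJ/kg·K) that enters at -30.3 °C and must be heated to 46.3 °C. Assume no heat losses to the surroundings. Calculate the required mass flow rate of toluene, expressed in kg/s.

ṁ_c = 64.0 kg/s

Heat released by hot stream: Q = 23.9 × 1.97 × (307 − 129) = 8380.8 kJ/s
Energy balance on cold side (adiabatic exchanger): Q = ṁ_c·Cp_c·(T_c,out − T_c,in)
ṁ_c = 8380.8 / [1.71 × (46.3 − -30.3)] = 63.982 kg/s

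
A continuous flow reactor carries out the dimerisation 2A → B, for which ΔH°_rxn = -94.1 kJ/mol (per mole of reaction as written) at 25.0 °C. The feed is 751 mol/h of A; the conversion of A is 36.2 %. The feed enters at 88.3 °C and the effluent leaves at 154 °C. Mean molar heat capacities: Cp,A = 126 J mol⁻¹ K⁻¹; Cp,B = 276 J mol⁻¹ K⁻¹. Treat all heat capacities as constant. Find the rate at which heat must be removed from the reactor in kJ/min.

Extent of reaction ξ = 0.362 × 751 / 2 = 135.93 mol/h
Reaction term: ξ·ΔH°_rxn = 135.93 × -94.1 = -12791 kJ/h
Sensible, feed 88.3→25 °C: -5989.8 kJ/h
Outlet flows (mol/h): A 479.14, B 135.93
Sensible, products 25→154 °C: 12628 kJ/h
Q = ΔH = -6153.3 kJ/h = -1.7093 kW
Heat removed = 102.56 kJ/min

Q_out = 103 kJ/min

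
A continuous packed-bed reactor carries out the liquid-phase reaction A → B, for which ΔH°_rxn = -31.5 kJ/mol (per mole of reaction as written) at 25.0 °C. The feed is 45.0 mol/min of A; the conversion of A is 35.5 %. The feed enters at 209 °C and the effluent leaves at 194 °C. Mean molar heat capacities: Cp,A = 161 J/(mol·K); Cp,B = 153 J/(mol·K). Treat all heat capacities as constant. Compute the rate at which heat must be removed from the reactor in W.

Q_out = 10600 W

Extent of reaction ξ = 0.355 × 45.0 = 15.975 mol/min
Reaction term: ξ·ΔH°_rxn = 15.975 × -31.5 = -503.21 kJ/min
Sensible, feed 209→25 °C: -1333.1 kJ/min
Outlet flows (mol/min): A 29.025, B 15.975
Sensible, products 25→194 °C: 1202.8 kJ/min
Q = ΔH = -633.49 kJ/min = -10.558 kW
Heat removed = 10558 W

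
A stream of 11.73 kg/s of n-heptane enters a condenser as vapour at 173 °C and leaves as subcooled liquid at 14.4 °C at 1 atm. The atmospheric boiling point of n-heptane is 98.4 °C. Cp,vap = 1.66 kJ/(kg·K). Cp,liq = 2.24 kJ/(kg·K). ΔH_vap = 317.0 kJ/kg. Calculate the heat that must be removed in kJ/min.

vapour 173→98.4 °C: -123.84 kJ/kg
condensation at 98.4 °C: -317 kJ/kg
liquid 98.4→14.4 °C: -188.16 kJ/kg
Δh = -123.84 + -317 + -188.16 = -629 kJ/kg
Q = ṁ·Δh = 11.73 kg/s × -629 kJ/kg = -7378.1 kJ/s
|Q| = 7378.1 kW = 442690 kJ/min

Q_c = 443000 kJ/min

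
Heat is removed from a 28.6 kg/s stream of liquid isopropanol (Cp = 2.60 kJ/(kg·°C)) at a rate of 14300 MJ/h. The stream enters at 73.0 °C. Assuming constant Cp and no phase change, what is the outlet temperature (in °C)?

Q = 14300 MJ/h = 3972.2 kJ/s
ΔT = Q/(ṁ·Cp) = 3972.2/(28.6×2.60) = 53.419 K
T_out = 73.0 − 53.419 = 19.581 °C

T_out = 19.6 °C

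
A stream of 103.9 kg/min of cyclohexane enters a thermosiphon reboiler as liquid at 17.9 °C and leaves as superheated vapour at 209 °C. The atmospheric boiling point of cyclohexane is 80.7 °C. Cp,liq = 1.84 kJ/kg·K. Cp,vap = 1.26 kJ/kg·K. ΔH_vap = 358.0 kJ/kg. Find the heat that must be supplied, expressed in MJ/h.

liquid 17.9→80.7 °C: 115.55 kJ/kg
vaporisation at 80.7 °C: 358 kJ/kg
vapour 80.7→209 °C: 161.66 kJ/kg
Δh = 115.55 + 358 + 161.66 = 635.21 kJ/kg
Q = ṁ·Δh = 103.9 kg/min × 635.21 kJ/kg = 65998 kJ/min
|Q| = 1100 kW = 3959.9 MJ/h

Q = 3960 MJ/h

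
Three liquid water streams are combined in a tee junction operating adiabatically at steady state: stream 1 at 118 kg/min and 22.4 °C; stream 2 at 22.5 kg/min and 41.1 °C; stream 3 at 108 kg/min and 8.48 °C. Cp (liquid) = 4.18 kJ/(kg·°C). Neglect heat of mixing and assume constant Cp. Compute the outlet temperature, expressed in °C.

T_out = 18.0 °C

No heat crosses the boundary, so H_out = H_in.
T_out = Σ ṁᵢCp,ᵢTᵢ / Σ ṁᵢCp,ᵢ
      = 18742 / 1038.7 = 18.043 °C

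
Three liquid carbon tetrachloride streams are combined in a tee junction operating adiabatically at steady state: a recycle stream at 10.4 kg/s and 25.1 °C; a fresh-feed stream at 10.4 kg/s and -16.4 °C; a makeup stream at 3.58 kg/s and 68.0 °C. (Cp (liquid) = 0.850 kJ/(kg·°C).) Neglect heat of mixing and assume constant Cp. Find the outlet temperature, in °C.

No heat crosses the boundary, so H_out = H_in.
Σ ṁᵢCp,ᵢTᵢ = 10.4×0.850×25.1 + 10.4×0.850×-16.4 + 3.58×0.850×68.0 = 283.83
Σ ṁᵢCp,ᵢ = 10.4×0.850 + 10.4×0.850 + 3.58×0.850 = 20.723
T_out = 283.83 / 20.723 = 13.696 °C

T_out = 13.7 °C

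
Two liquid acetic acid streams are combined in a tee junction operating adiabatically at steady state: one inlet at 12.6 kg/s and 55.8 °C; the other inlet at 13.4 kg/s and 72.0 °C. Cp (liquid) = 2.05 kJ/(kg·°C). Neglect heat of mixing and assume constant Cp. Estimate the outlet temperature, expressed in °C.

T_out = 64.1 °C

No heat crosses the boundary, so H_out = H_in.
T_out = Σ ṁᵢCp,ᵢTᵢ / Σ ṁᵢCp,ᵢ
      = 3419.2 / 53.3 = 64.149 °C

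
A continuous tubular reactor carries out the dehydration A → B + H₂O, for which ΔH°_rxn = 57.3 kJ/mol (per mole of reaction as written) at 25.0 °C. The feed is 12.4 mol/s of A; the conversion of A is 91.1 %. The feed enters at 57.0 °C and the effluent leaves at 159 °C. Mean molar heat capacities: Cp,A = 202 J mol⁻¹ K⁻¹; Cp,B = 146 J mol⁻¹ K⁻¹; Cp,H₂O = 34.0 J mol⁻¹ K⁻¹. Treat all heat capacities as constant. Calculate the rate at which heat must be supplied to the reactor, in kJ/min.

Extent of reaction ξ = 0.911 × 12.4 = 11.296 mol/s
Reaction term: ξ·ΔH°_rxn = 11.296 × 57.3 = 647.28 kJ/s
Sensible, feed 57.0→25 °C: -80.154 kJ/s
Outlet flows (mol/s): A 1.1036, B 11.296, H₂O 11.296
Sensible, products 25→159 °C: 302.34 kJ/s
Q = ΔH = 869.47 kJ/s = 869.47 kW
Heat supplied = 52168 kJ/min

Q_in = 52200 kJ/min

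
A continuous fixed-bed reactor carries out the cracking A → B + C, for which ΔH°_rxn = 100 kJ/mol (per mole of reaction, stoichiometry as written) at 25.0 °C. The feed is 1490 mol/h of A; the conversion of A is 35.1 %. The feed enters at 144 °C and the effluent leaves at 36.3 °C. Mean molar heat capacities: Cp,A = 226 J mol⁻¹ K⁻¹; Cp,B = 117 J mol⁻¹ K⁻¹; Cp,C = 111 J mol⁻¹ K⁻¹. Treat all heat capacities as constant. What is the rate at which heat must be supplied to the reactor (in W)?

Q_in = 4460 W

Extent of reaction ξ = 0.351 × 1490 = 522.99 mol/h
Reaction term: ξ·ΔH°_rxn = 522.99 × 100 = 52299 kJ/h
Sensible, feed 144→25 °C: -40072 kJ/h
Outlet flows (mol/h): A 967.01, B 522.99, C 522.99
Sensible, products 25→36.3 °C: 3817 kJ/h
Q = ΔH = 16044 kJ/h = 4.4566 kW
Heat supplied = 4456.6 W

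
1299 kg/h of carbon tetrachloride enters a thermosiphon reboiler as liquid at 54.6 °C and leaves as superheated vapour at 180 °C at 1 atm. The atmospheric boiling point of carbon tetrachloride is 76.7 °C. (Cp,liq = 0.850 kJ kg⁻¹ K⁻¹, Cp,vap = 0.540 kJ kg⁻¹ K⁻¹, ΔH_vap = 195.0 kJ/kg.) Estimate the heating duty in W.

Q = 97300 W

liquid 54.6→76.7 °C: 18.785 kJ/kg
vaporisation at 76.7 °C: 195 kJ/kg
vapour 76.7→180 °C: 55.782 kJ/kg
Δh = 18.785 + 195 + 55.782 = 269.57 kJ/kg
Q = ṁ·Δh = 1299 kg/h × 269.57 kJ/kg = 350170 kJ/h
|Q| = 97.269 kW = 97269 W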